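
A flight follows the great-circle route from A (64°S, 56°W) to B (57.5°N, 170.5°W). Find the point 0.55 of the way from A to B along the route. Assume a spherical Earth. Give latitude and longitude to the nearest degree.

≈ (1°N, 125°W)

Write both endpoints as unit vectors p₁, p₂ with components (cos φ cos λ, cos φ sin λ, sin φ).
The central angle between the endpoints is δ = arccos(p₁·p₂) ≈ 2.598 rad (148.8°).
Interpolate at f = 0.55 with slerp weights a = sin((1−f)δ)/sin δ ≈ 1.779, b = sin(fδ)/sin δ ≈ 1.913.
p = a·p₁ + b·p₂ ≈ (-0.578, -0.816, 0.015); φ = arcsin(p_z) ≈ 0.85°, λ = atan2(p_y, p_x) ≈ -125.30°.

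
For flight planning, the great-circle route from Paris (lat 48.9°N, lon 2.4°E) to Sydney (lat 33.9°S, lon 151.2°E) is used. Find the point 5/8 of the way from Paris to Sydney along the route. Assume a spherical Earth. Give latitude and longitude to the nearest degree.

≈ lat 10°N, lon 112°E

Convert each endpoint to a unit vector on the sphere (x = cos φ cos λ, y = cos φ sin λ, z = sin φ).
The central angle between the endpoints is δ = arccos(p₁·p₂) ≈ 2.662 rad (152.5°).
Interpolate at f = 5/8 with slerp weights a = sin((1−f)δ)/sin δ ≈ 1.820, b = sin(fδ)/sin δ ≈ 2.156.
p = a·p₁ + b·p₂ ≈ (-0.373, 0.912, 0.169); φ = arcsin(p_z) ≈ 9.72°, λ = atan2(p_y, p_x) ≈ 112.23°.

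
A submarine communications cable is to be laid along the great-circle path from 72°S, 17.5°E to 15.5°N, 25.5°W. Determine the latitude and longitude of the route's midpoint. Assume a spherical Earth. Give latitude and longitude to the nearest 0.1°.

≈ 29.5°S, 15.5°W

Convert each endpoint to a unit vector on the sphere (x = cos φ cos λ, y = cos φ sin λ, z = sin φ).
The central angle between the endpoints is δ = arccos(p₁·p₂) ≈ 1.607 rad (92.1°).
Interpolate at f = 1/2 with slerp weights a = sin((1−f)δ)/sin δ ≈ 0.720, b = sin(fδ)/sin δ ≈ 0.720.
p = a·p₁ + b·p₂ ≈ (0.839, -0.232, -0.493); φ = arcsin(p_z) ≈ -29.51°, λ = atan2(p_y, p_x) ≈ -15.45°.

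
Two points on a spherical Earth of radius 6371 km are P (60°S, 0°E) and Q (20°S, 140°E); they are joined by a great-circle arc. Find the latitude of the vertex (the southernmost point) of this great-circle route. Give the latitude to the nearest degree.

The great circle lies in the plane with unit normal n̂ = (p₁ × p₂)/|p₁ × p₂|.
Here n̂_z ≈ +0.303; the vertex latitude is φ_max = arccos|n̂_z| ≈ 72.4°.
Check via Clairaut: cos φ_max = |cos φ₁| · sin C = cos(60.0°)·sin(142.8°) ≈ 0.303, again giving ≈ 72.4°.

≈ 72°S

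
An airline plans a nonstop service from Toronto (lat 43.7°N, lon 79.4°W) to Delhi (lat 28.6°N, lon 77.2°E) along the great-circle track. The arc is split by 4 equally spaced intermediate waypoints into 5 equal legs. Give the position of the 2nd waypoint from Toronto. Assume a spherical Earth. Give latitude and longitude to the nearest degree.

≈ lat 75°N, lon 14°W

The haversine formula gives a central angle δ ≈ 1.825 rad (104.6°) between the endpoints.
Interpolate at f = 2/5 with slerp weights a = sin((1−f)δ)/sin δ ≈ 0.919, b = sin(fδ)/sin δ ≈ 0.689.
p = a·p₁ + b·p₂ ≈ (0.256, -0.063, 0.965); φ = arcsin(p_z) ≈ 74.70°, λ = atan2(p_y, p_x) ≈ -13.76°.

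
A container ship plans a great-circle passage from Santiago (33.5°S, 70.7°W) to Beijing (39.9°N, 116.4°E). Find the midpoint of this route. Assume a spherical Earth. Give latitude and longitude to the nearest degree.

Convert each endpoint to a unit vector on the sphere (x = cos φ cos λ, y = cos φ sin λ, z = sin φ).
The central angle between the endpoints is δ = arccos(p₁·p₂) ≈ 2.992 rad (171.4°).
Interpolate at f = 1/2 with slerp weights a = sin((1−f)δ)/sin δ ≈ 6.700, b = sin(fδ)/sin δ ≈ 6.700.
p = a·p₁ + b·p₂ ≈ (-0.439, -0.669, 0.600); φ = arcsin(p_z) ≈ 36.85°, λ = atan2(p_y, p_x) ≈ -123.26°.

≈ 37°N, 123°W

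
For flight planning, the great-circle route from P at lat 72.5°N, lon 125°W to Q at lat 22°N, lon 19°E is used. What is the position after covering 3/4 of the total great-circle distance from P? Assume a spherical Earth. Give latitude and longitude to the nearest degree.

≈ lat 42°N, lon 14°E

Write both endpoints as unit vectors p₁, p₂ with components (cos φ cos λ, cos φ sin λ, sin φ).
The central angle between the endpoints is δ = arccos(p₁·p₂) ≈ 1.439 rad (82.4°).
Interpolate at f = 3/4 with slerp weights a = sin((1−f)δ)/sin δ ≈ 0.355, b = sin(fδ)/sin δ ≈ 0.889.
p = a·p₁ + b·p₂ ≈ (0.718, 0.181, 0.672); φ = arcsin(p_z) ≈ 42.20°, λ = atan2(p_y, p_x) ≈ 14.14°.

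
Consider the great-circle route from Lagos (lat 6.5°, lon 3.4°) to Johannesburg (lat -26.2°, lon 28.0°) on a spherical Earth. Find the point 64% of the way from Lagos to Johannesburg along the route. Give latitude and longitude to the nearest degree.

Convert each endpoint to a unit vector on the sphere (x = cos φ cos λ, y = cos φ sin λ, z = sin φ).
The central angle between the endpoints is δ = arccos(p₁·p₂) ≈ 0.707 rad (40.5°).
Interpolate at f = 0.64 with slerp weights a = sin((1−f)δ)/sin δ ≈ 0.388, b = sin(fδ)/sin δ ≈ 0.673.
p = a·p₁ + b·p₂ ≈ (0.918, 0.306, -0.253); φ = arcsin(p_z) ≈ -14.67°, λ = atan2(p_y, p_x) ≈ 18.46°.

≈ lat -15°, lon 18°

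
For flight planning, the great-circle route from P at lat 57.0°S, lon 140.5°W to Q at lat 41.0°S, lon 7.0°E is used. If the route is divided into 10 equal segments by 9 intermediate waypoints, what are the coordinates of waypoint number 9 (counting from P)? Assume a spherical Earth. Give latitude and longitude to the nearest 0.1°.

≈ lat 48.4°S, lon 3.5°E

Write both endpoints as unit vectors p₁, p₂ with components (cos φ cos λ, cos φ sin λ, sin φ).
The central angle between the endpoints is δ = arccos(p₁·p₂) ≈ 1.366 rad (78.3°).
Interpolate at f = 9/10 with slerp weights a = sin((1−f)δ)/sin δ ≈ 0.139, b = sin(fδ)/sin δ ≈ 0.962.
p = a·p₁ + b·p₂ ≈ (0.662, 0.040, -0.748); φ = arcsin(p_z) ≈ -48.42°, λ = atan2(p_y, p_x) ≈ 3.48°.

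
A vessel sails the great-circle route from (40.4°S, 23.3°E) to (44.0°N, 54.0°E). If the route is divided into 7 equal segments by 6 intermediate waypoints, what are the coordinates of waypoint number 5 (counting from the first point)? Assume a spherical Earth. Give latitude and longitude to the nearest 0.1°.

Convert each endpoint to a unit vector on the sphere (x = cos φ cos λ, y = cos φ sin λ, z = sin φ).
The central angle between the endpoints is δ = arccos(p₁·p₂) ≈ 1.550 rad (88.8°).
Interpolate at f = 5/7 with slerp weights a = sin((1−f)δ)/sin δ ≈ 0.429, b = sin(fδ)/sin δ ≈ 0.895.
p = a·p₁ + b·p₂ ≈ (0.678, 0.650, 0.344); φ = arcsin(p_z) ≈ 20.10°, λ = atan2(p_y, p_x) ≈ 43.78°.

≈ (20.1°N, 43.8°E)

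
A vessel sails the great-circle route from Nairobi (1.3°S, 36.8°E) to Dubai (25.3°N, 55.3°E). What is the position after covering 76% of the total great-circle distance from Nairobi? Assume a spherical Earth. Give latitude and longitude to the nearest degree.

Write both endpoints as unit vectors p₁, p₂ with components (cos φ cos λ, cos φ sin λ, sin φ).
The central angle between the endpoints is δ = arccos(p₁·p₂) ≈ 0.560 rad (32.1°).
Interpolate at f = 0.76 with slerp weights a = sin((1−f)δ)/sin δ ≈ 0.252, b = sin(fδ)/sin δ ≈ 0.777.
p = a·p₁ + b·p₂ ≈ (0.602, 0.729, 0.326); φ = arcsin(p_z) ≈ 19.05°, λ = atan2(p_y, p_x) ≈ 50.44°.

≈ 19°N, 50°E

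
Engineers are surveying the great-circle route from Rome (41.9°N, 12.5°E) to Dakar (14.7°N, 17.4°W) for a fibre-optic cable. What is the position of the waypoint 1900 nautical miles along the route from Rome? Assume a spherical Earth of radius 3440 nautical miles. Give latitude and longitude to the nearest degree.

Write both endpoints as unit vectors p₁, p₂ with components (cos φ cos λ, cos φ sin λ, sin φ).
The central angle between the endpoints is δ = arccos(p₁·p₂) ≈ 0.654 rad (37.5°). The total great-circle distance is δ·R ≈ 0.654 × 3440 ≈ 2250 nmi, so the target fraction is f = 1900/2250 ≈ 0.844.
Interpolate at f ≈ 0.844 with slerp weights a = sin((1−f)δ)/sin δ ≈ 0.167, b = sin(fδ)/sin δ ≈ 0.862.
p = a·p₁ + b·p₂ ≈ (0.917, -0.223, 0.330); φ = arcsin(p_z) ≈ 19.29°, λ = atan2(p_y, p_x) ≈ -13.64°.

≈ (19°N, 14°W)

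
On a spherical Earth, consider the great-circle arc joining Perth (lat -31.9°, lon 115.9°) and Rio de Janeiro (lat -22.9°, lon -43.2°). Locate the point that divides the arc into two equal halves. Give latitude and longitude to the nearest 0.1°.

≈ lat -70.3°, lon 23.9°

Write both endpoints as unit vectors p₁, p₂ with components (cos φ cos λ, cos φ sin λ, sin φ).
The central angle between the endpoints is δ = arccos(p₁·p₂) ≈ 2.123 rad (121.7°).
Interpolate at f = 1/2 with slerp weights a = sin((1−f)δ)/sin δ ≈ 1.026, b = sin(fδ)/sin δ ≈ 1.026.
p = a·p₁ + b·p₂ ≈ (0.308, 0.137, -0.941); φ = arcsin(p_z) ≈ -70.28°, λ = atan2(p_y, p_x) ≈ 23.88°.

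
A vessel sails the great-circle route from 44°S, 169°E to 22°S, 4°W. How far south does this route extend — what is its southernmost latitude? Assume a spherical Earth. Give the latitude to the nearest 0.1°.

≈ 84.9°S

The great circle lies in the plane with unit normal n̂ = (p₁ × p₂)/|p₁ × p₂|.
Here n̂_z ≈ -0.089; the vertex latitude is φ_max = arccos|n̂_z| ≈ 84.9°.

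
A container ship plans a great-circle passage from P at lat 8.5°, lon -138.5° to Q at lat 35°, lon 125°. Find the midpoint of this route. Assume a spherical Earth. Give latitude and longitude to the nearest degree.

The haversine formula gives a central angle δ ≈ 1.578 rad (90.4°) between the endpoints.
Interpolate at f = 1/2 with slerp weights a = sin((1−f)δ)/sin δ ≈ 0.710, b = sin(fδ)/sin δ ≈ 0.710.
p = a·p₁ + b·p₂ ≈ (-0.859, 0.011, 0.512); φ = arcsin(p_z) ≈ 30.79°, λ = atan2(p_y, p_x) ≈ 179.26°.

≈ lat 31°, lon 179°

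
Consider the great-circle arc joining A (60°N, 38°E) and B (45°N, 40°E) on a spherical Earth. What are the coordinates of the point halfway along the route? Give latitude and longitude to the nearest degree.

From cos δ = sin φ₁ sin φ₂ + cos φ₁ cos φ₂ cos Δλ, the central angle is δ ≈ 0.263 rad (15.0°).
Interpolate at f = 1/2 with slerp weights a = sin((1−f)δ)/sin δ ≈ 0.504, b = sin(fδ)/sin δ ≈ 0.504.
p = a·p₁ + b·p₂ ≈ (0.472, 0.384, 0.793); φ = arcsin(p_z) ≈ 52.50°, λ = atan2(p_y, p_x) ≈ 39.17°.

≈ (53°N, 39°E)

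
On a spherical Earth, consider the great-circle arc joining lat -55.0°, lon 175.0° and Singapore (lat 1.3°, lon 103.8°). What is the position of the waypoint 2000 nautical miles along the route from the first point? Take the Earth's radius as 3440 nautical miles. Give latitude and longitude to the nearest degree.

≈ lat -37°, lon 134°

Convert each endpoint to a unit vector on the sphere (x = cos φ cos λ, y = cos φ sin λ, z = sin φ).
The central angle between the endpoints is δ = arccos(p₁·p₂) ≈ 1.404 rad (80.4°). The total great-circle distance is δ·R ≈ 1.404 × 3440 ≈ 4829 nmi, so the target fraction is f = 2000/4829 ≈ 0.414.
Interpolate at f ≈ 0.414 with slerp weights a = sin((1−f)δ)/sin δ ≈ 0.743, b = sin(fδ)/sin δ ≈ 0.557.
p = a·p₁ + b·p₂ ≈ (-0.557, 0.578, -0.596); φ = arcsin(p_z) ≈ -36.59°, λ = atan2(p_y, p_x) ≈ 133.97°.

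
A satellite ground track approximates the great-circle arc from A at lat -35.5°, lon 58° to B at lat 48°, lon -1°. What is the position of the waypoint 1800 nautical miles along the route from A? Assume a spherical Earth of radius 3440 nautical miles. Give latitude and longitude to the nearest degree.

≈ lat -10°, lon 41°

Convert each endpoint to a unit vector on the sphere (x = cos φ cos λ, y = cos φ sin λ, z = sin φ).
The central angle between the endpoints is δ = arccos(p₁·p₂) ≈ 1.722 rad (98.7°). The total great-circle distance is δ·R ≈ 1.722 × 3440 ≈ 5925 nmi, so the target fraction is f = 1800/5925 ≈ 0.304.
Interpolate at f ≈ 0.304 with slerp weights a = sin((1−f)δ)/sin δ ≈ 0.943, b = sin(fδ)/sin δ ≈ 0.505.
p = a·p₁ + b·p₂ ≈ (0.745, 0.645, -0.172); φ = arcsin(p_z) ≈ -9.88°, λ = atan2(p_y, p_x) ≈ 40.88°.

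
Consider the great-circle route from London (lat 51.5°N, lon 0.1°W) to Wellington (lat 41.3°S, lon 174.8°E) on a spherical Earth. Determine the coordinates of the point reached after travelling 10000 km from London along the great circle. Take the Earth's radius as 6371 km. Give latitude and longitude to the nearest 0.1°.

Convert each endpoint to a unit vector on the sphere (x = cos φ cos λ, y = cos φ sin λ, z = sin φ).
The central angle between the endpoints is δ = arccos(p₁·p₂) ≈ 2.953 rad (169.2°). The total great-circle distance is δ·R ≈ 2.953 × 6371 ≈ 18816 km, so the target fraction is f = 10000/18816 ≈ 0.531.
Interpolate at f ≈ 0.531 with slerp weights a = sin((1−f)δ)/sin δ ≈ 5.252, b = sin(fδ)/sin δ ≈ 5.345.
p = a·p₁ + b·p₂ ≈ (-0.730, 0.358, 0.582); φ = arcsin(p_z) ≈ 35.62°, λ = atan2(p_y, p_x) ≈ 153.85°.

≈ lat 35.6°N, lon 153.9°E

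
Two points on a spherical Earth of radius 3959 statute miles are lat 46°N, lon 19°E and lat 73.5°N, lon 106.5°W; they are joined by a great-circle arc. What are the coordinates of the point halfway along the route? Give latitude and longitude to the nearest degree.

From cos δ = sin φ₁ sin φ₂ + cos φ₁ cos φ₂ cos Δλ, the central angle is δ ≈ 0.958 rad (54.9°).
Interpolate at f = 1/2 with slerp weights a = sin((1−f)δ)/sin δ ≈ 0.563, b = sin(fδ)/sin δ ≈ 0.563.
p = a·p₁ + b·p₂ ≈ (0.325, -0.026, 0.945); φ = arcsin(p_z) ≈ 71.00°, λ = atan2(p_y, p_x) ≈ -4.58°.

≈ lat 71°N, lon 5°W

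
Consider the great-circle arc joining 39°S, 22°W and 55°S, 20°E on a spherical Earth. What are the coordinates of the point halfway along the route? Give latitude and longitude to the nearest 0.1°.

Write both endpoints as unit vectors p₁, p₂ with components (cos φ cos λ, cos φ sin λ, sin φ).
The central angle between the endpoints is δ = arccos(p₁·p₂) ≈ 0.561 rad (32.1°).
Interpolate at f = 1/2 with slerp weights a = sin((1−f)δ)/sin δ ≈ 0.520, b = sin(fδ)/sin δ ≈ 0.520.
p = a·p₁ + b·p₂ ≈ (0.655, -0.049, -0.754); φ = arcsin(p_z) ≈ -48.91°, λ = atan2(p_y, p_x) ≈ -4.31°.

≈ 48.9°S, 4.3°W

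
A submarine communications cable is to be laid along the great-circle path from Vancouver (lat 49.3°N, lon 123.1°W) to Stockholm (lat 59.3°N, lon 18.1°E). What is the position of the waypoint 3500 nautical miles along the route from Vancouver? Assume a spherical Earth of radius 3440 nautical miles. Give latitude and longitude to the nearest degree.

The haversine formula gives a central angle δ ≈ 1.168 rad (66.9°) between the endpoints. The total great-circle distance is δ·R ≈ 1.168 × 3440 ≈ 4016 nmi, so the target fraction is f = 3500/4016 ≈ 0.871.
Interpolate at f ≈ 0.871 with slerp weights a = sin((1−f)δ)/sin δ ≈ 0.163, b = sin(fδ)/sin δ ≈ 0.925.
p = a·p₁ + b·p₂ ≈ (0.391, 0.058, 0.919); φ = arcsin(p_z) ≈ 66.72°, λ = atan2(p_y, p_x) ≈ 8.42°.

≈ lat 67°N, lon 8°E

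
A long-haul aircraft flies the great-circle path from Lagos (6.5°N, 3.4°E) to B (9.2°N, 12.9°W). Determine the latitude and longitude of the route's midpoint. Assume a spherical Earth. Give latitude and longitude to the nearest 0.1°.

≈ (7.9°N, 4.7°W)

Write both endpoints as unit vectors p₁, p₂ with components (cos φ cos λ, cos φ sin λ, sin φ).
The central angle between the endpoints is δ = arccos(p₁·p₂) ≈ 0.286 rad (16.4°).
Interpolate at f = 1/2 with slerp weights a = sin((1−f)δ)/sin δ ≈ 0.505, b = sin(fδ)/sin δ ≈ 0.505.
p = a·p₁ + b·p₂ ≈ (0.987, -0.082, 0.138); φ = arcsin(p_z) ≈ 7.93°, λ = atan2(p_y, p_x) ≈ -4.72°.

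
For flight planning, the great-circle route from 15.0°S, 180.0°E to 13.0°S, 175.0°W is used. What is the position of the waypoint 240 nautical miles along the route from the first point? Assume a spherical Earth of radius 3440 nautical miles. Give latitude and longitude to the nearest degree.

≈ 13°S, 176°W

Convert each endpoint to a unit vector on the sphere (x = cos φ cos λ, y = cos φ sin λ, z = sin φ).
The central angle between the endpoints is δ = arccos(p₁·p₂) ≈ 0.092 rad (5.2°). The total great-circle distance is δ·R ≈ 0.092 × 3440 ≈ 315 nmi, so the target fraction is f = 240/315 ≈ 0.762.
Interpolate at f ≈ 0.762 with slerp weights a = sin((1−f)δ)/sin δ ≈ 0.239, b = sin(fδ)/sin δ ≈ 0.762.
p = a·p₁ + b·p₂ ≈ (-0.970, -0.065, -0.233); φ = arcsin(p_z) ≈ -13.49°, λ = atan2(p_y, p_x) ≈ -176.18°.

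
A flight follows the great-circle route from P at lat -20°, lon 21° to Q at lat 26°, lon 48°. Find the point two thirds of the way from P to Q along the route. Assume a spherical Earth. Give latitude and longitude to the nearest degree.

The haversine formula gives a central angle δ ≈ 0.924 rad (52.9°) between the endpoints.
Interpolate at f = 2/3 with slerp weights a = sin((1−f)δ)/sin δ ≈ 0.380, b = sin(fδ)/sin δ ≈ 0.724.
p = a·p₁ + b·p₂ ≈ (0.769, 0.612, 0.187); φ = arcsin(p_z) ≈ 10.80°, λ = atan2(p_y, p_x) ≈ 38.50°.

≈ lat 11°, lon 39°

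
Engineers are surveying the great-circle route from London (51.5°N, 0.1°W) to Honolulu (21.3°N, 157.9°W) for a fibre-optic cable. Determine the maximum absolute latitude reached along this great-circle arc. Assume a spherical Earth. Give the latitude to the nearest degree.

≈ 77°N

The great circle lies in the plane with unit normal n̂ = (p₁ × p₂)/|p₁ × p₂|.
Here n̂_z ≈ -0.226; the vertex latitude is φ_max = arccos|n̂_z| ≈ 76.9°.
Check via Clairaut: cos φ_max = |cos φ₁| · sin C = cos(51.5°)·sin(21.3°) ≈ 0.226, again giving ≈ 76.9°.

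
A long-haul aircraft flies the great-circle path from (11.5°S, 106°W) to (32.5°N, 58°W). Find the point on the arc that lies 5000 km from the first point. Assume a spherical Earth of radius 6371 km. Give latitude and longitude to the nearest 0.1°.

Write both endpoints as unit vectors p₁, p₂ with components (cos φ cos λ, cos φ sin λ, sin φ).
The central angle between the endpoints is δ = arccos(p₁·p₂) ≈ 1.109 rad (63.5°). The total great-circle distance is δ·R ≈ 1.109 × 6371 ≈ 7063 km, so the target fraction is f = 5000/7063 ≈ 0.708.
Interpolate at f ≈ 0.708 with slerp weights a = sin((1−f)δ)/sin δ ≈ 0.355, b = sin(fδ)/sin δ ≈ 0.790.
p = a·p₁ + b·p₂ ≈ (0.257, -0.900, 0.353); φ = arcsin(p_z) ≈ 20.69°, λ = atan2(p_y, p_x) ≈ -74.06°.

≈ (20.7°N, 74.1°W)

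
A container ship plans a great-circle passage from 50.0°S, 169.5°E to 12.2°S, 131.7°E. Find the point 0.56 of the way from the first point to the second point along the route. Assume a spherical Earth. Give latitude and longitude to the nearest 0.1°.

≈ 30.1°S, 144.5°E

Write both endpoints as unit vectors p₁, p₂ with components (cos φ cos λ, cos φ sin λ, sin φ).
The central angle between the endpoints is δ = arccos(p₁·p₂) ≈ 0.852 rad (48.8°).
Interpolate at f = 0.56 with slerp weights a = sin((1−f)δ)/sin δ ≈ 0.487, b = sin(fδ)/sin δ ≈ 0.610.
p = a·p₁ + b·p₂ ≈ (-0.704, 0.502, -0.502); φ = arcsin(p_z) ≈ -30.11°, λ = atan2(p_y, p_x) ≈ 144.50°.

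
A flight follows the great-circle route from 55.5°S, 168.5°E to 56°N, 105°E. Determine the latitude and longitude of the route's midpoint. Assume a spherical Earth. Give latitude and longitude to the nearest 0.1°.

≈ 0.3°N, 137.0°E

Convert each endpoint to a unit vector on the sphere (x = cos φ cos λ, y = cos φ sin λ, z = sin φ).
The central angle between the endpoints is δ = arccos(p₁·p₂) ≈ 2.144 rad (122.8°).
Interpolate at f = 1/2 with slerp weights a = sin((1−f)δ)/sin δ ≈ 1.045, b = sin(fδ)/sin δ ≈ 1.045.
p = a·p₁ + b·p₂ ≈ (-0.731, 0.682, 0.005); φ = arcsin(p_z) ≈ 0.29°, λ = atan2(p_y, p_x) ≈ 136.98°.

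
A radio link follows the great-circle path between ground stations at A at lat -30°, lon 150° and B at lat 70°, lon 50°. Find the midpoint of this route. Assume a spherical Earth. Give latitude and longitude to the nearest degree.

The haversine formula gives a central angle δ ≈ 2.119 rad (121.4°) between the endpoints.
Interpolate at f = 1/2 with slerp weights a = sin((1−f)δ)/sin δ ≈ 1.022, b = sin(fδ)/sin δ ≈ 1.022.
p = a·p₁ + b·p₂ ≈ (-0.542, 0.710, 0.449); φ = arcsin(p_z) ≈ 26.70°, λ = atan2(p_y, p_x) ≈ 127.34°.

≈ lat 27°, lon 127°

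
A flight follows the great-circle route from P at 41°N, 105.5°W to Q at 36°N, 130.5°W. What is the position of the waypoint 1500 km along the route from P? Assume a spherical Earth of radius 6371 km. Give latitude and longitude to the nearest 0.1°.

Convert each endpoint to a unit vector on the sphere (x = cos φ cos λ, y = cos φ sin λ, z = sin φ).
The central angle between the endpoints is δ = arccos(p₁·p₂) ≈ 0.351 rad (20.1°). The total great-circle distance is δ·R ≈ 0.351 × 6371 ≈ 2237 km, so the target fraction is f = 1500/2237 ≈ 0.671.
Interpolate at f ≈ 0.671 with slerp weights a = sin((1−f)δ)/sin δ ≈ 0.336, b = sin(fδ)/sin δ ≈ 0.678.
p = a·p₁ + b·p₂ ≈ (-0.424, -0.661, 0.619); φ = arcsin(p_z) ≈ 38.23°, λ = atan2(p_y, p_x) ≈ -122.67°.

≈ 38.2°N, 122.7°W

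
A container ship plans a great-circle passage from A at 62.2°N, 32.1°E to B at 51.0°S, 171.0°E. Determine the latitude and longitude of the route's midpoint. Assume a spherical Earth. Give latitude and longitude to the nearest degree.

Convert each endpoint to a unit vector on the sphere (x = cos φ cos λ, y = cos φ sin λ, z = sin φ).
The central angle between the endpoints is δ = arccos(p₁·p₂) ≈ 2.711 rad (155.3°).
Interpolate at f = 1/2 with slerp weights a = sin((1−f)δ)/sin δ ≈ 2.339, b = sin(fδ)/sin δ ≈ 2.339.
p = a·p₁ + b·p₂ ≈ (-0.530, 0.810, 0.251); φ = arcsin(p_z) ≈ 14.56°, λ = atan2(p_y, p_x) ≈ 123.19°.

≈ 15°N, 123°E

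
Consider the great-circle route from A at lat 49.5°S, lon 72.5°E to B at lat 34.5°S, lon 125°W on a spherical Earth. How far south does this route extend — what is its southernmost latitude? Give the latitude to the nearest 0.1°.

The great circle lies in the plane with unit normal n̂ = (p₁ × p₂)/|p₁ × p₂|.
Here n̂_z ≈ +0.161; the vertex latitude is φ_max = arccos|n̂_z| ≈ 80.7°.
Check via Clairaut: cos φ_max = |cos φ₁| · sin C = cos(49.5°)·sin(165.6°) ≈ 0.161, again giving ≈ 80.7°.

≈ 80.7°S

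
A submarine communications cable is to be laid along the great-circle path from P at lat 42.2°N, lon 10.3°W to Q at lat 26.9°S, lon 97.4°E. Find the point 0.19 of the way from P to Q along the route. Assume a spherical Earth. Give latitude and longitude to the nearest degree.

Write both endpoints as unit vectors p₁, p₂ with components (cos φ cos λ, cos φ sin λ, sin φ).
The central angle between the endpoints is δ = arccos(p₁·p₂) ≈ 2.100 rad (120.3°).
Interpolate at f = 0.19 with slerp weights a = sin((1−f)δ)/sin δ ≈ 1.149, b = sin(fδ)/sin δ ≈ 0.450.
p = a·p₁ + b·p₂ ≈ (0.785, 0.246, 0.568); φ = arcsin(p_z) ≈ 34.61°, λ = atan2(p_y, p_x) ≈ 17.38°.

≈ lat 35°N, lon 17°E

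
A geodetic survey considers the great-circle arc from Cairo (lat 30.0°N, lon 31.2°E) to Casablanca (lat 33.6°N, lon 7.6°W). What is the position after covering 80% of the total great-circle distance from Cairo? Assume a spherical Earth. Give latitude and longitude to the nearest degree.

≈ lat 34°N, lon 0°E

Write both endpoints as unit vectors p₁, p₂ with components (cos φ cos λ, cos φ sin λ, sin φ).
The central angle between the endpoints is δ = arccos(p₁·p₂) ≈ 0.576 rad (33.0°).
Interpolate at f = 0.80 with slerp weights a = sin((1−f)δ)/sin δ ≈ 0.211, b = sin(fδ)/sin δ ≈ 0.816.
p = a·p₁ + b·p₂ ≈ (0.830, 0.005, 0.557); φ = arcsin(p_z) ≈ 33.87°, λ = atan2(p_y, p_x) ≈ 0.33°.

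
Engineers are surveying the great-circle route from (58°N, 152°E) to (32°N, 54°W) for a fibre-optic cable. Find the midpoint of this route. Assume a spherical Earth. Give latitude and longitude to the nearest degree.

≈ (72°N, 86°W)

Convert each endpoint to a unit vector on the sphere (x = cos φ cos λ, y = cos φ sin λ, z = sin φ).
The central angle between the endpoints is δ = arccos(p₁·p₂) ≈ 1.525 rad (87.4°).
Interpolate at f = 1/2 with slerp weights a = sin((1−f)δ)/sin δ ≈ 0.692, b = sin(fδ)/sin δ ≈ 0.692.
p = a·p₁ + b·p₂ ≈ (0.021, -0.302, 0.953); φ = arcsin(p_z) ≈ 72.35°, λ = atan2(p_y, p_x) ≈ -86.00°.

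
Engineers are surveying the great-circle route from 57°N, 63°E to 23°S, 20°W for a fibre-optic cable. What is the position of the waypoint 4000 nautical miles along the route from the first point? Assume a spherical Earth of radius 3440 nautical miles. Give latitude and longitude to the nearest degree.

The haversine formula gives a central angle δ ≈ 1.841 rad (105.5°) between the endpoints. The total great-circle distance is δ·R ≈ 1.841 × 3440 ≈ 6332 nmi, so the target fraction is f = 4000/6332 ≈ 0.632.
Interpolate at f ≈ 0.632 with slerp weights a = sin((1−f)δ)/sin δ ≈ 0.651, b = sin(fδ)/sin δ ≈ 0.952.
p = a·p₁ + b·p₂ ≈ (0.985, 0.016, 0.174); φ = arcsin(p_z) ≈ 10.00°, λ = atan2(p_y, p_x) ≈ 0.93°.

≈ 10°N, 1°E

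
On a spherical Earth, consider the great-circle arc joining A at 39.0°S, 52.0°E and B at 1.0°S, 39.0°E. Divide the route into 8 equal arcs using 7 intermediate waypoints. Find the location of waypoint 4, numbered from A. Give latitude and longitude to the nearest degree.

≈ 20°S, 45°E

Write both endpoints as unit vectors p₁, p₂ with components (cos φ cos λ, cos φ sin λ, sin φ).
The central angle between the endpoints is δ = arccos(p₁·p₂) ≈ 0.695 rad (39.8°).
Interpolate at f = 4/8 with slerp weights a = sin((1−f)δ)/sin δ ≈ 0.532, b = sin(fδ)/sin δ ≈ 0.532.
p = a·p₁ + b·p₂ ≈ (0.668, 0.660, -0.344); φ = arcsin(p_z) ≈ -20.12°, λ = atan2(p_y, p_x) ≈ 44.68°.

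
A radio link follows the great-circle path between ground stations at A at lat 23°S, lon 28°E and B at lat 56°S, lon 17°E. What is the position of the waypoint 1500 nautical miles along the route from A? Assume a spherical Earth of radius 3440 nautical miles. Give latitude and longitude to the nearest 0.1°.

Write both endpoints as unit vectors p₁, p₂ with components (cos φ cos λ, cos φ sin λ, sin φ).
The central angle between the endpoints is δ = arccos(p₁·p₂) ≈ 0.593 rad (34.0°). The total great-circle distance is δ·R ≈ 0.593 × 3440 ≈ 2040 nmi, so the target fraction is f = 1500/2040 ≈ 0.735.
Interpolate at f ≈ 0.735 with slerp weights a = sin((1−f)δ)/sin δ ≈ 0.280, b = sin(fδ)/sin δ ≈ 0.756.
p = a·p₁ + b·p₂ ≈ (0.632, 0.244, -0.736); φ = arcsin(p_z) ≈ -47.38°, λ = atan2(p_y, p_x) ≈ 21.16°.

≈ lat 47.4°S, lon 21.2°E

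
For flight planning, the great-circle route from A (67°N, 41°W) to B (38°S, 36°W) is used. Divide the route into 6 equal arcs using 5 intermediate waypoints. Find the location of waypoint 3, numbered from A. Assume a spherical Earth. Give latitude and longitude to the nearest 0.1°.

≈ (14.5°N, 37.7°W)

Convert each endpoint to a unit vector on the sphere (x = cos φ cos λ, y = cos φ sin λ, z = sin φ).
The central angle between the endpoints is δ = arccos(p₁·p₂) ≈ 1.834 rad (105.1°).
Interpolate at f = 3/6 with slerp weights a = sin((1−f)δ)/sin δ ≈ 0.822, b = sin(fδ)/sin δ ≈ 0.822.
p = a·p₁ + b·p₂ ≈ (0.766, -0.591, 0.251); φ = arcsin(p_z) ≈ 14.51°, λ = atan2(p_y, p_x) ≈ -37.66°.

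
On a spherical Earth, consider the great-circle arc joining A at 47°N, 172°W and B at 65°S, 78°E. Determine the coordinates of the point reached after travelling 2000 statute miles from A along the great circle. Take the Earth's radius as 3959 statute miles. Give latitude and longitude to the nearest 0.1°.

From cos δ = sin φ₁ sin φ₂ + cos φ₁ cos φ₂ cos Δλ, the central angle is δ ≈ 2.436 rad (139.6°). The total great-circle distance is δ·R ≈ 2.436 × 3959 ≈ 9645 mi, so the target fraction is f = 2000/9645 ≈ 0.207.
Interpolate at f ≈ 0.207 with slerp weights a = sin((1−f)δ)/sin δ ≈ 1.444, b = sin(fδ)/sin δ ≈ 0.747.
p = a·p₁ + b·p₂ ≈ (-0.909, 0.172, 0.379); φ = arcsin(p_z) ≈ 22.28°, λ = atan2(p_y, p_x) ≈ 169.31°.

≈ 22.3°N, 169.3°E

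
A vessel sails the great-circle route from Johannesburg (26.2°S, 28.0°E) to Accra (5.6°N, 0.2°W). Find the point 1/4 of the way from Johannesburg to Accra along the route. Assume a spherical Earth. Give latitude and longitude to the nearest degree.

≈ (19°S, 20°E)

From cos δ = sin φ₁ sin φ₂ + cos φ₁ cos φ₂ cos Δλ, the central angle is δ ≈ 0.732 rad (41.9°).
Interpolate at f = 1/4 with slerp weights a = sin((1−f)δ)/sin δ ≈ 0.781, b = sin(fδ)/sin δ ≈ 0.272.
p = a·p₁ + b·p₂ ≈ (0.890, 0.328, -0.318); φ = arcsin(p_z) ≈ -18.55°, λ = atan2(p_y, p_x) ≈ 20.24°.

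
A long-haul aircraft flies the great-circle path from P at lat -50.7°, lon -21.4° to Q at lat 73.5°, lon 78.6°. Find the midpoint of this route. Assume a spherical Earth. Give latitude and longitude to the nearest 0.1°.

The haversine formula gives a central angle δ ≈ 2.455 rad (140.6°) between the endpoints.
Interpolate at f = 1/2 with slerp weights a = sin((1−f)δ)/sin δ ≈ 1.485, b = sin(fδ)/sin δ ≈ 1.485.
p = a·p₁ + b·p₂ ≈ (0.959, 0.070, 0.275); φ = arcsin(p_z) ≈ 15.94°, λ = atan2(p_y, p_x) ≈ 4.19°.

≈ lat 15.9°, lon 4.2°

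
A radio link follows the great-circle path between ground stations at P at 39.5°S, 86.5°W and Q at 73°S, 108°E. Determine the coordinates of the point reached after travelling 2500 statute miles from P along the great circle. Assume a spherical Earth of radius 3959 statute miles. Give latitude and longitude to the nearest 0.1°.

≈ 75.4°S, 97.2°W

Write both endpoints as unit vectors p₁, p₂ with components (cos φ cos λ, cos φ sin λ, sin φ).
The central angle between the endpoints is δ = arccos(p₁·p₂) ≈ 1.170 rad (67.1°). The total great-circle distance is δ·R ≈ 1.170 × 3959 ≈ 4633 mi, so the target fraction is f = 2500/4633 ≈ 0.540.
Interpolate at f ≈ 0.540 with slerp weights a = sin((1−f)δ)/sin δ ≈ 0.557, b = sin(fδ)/sin δ ≈ 0.641.
p = a·p₁ + b·p₂ ≈ (-0.032, -0.251, -0.967); φ = arcsin(p_z) ≈ -75.35°, λ = atan2(p_y, p_x) ≈ -97.19°.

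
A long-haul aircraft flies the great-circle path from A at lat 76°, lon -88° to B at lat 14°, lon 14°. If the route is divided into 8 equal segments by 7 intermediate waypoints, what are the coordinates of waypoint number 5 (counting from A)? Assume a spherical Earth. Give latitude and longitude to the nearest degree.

≈ lat 43°, lon 5°

Convert each endpoint to a unit vector on the sphere (x = cos φ cos λ, y = cos φ sin λ, z = sin φ).
The central angle between the endpoints is δ = arccos(p₁·p₂) ≈ 1.384 rad (79.3°).
Interpolate at f = 5/8 with slerp weights a = sin((1−f)δ)/sin δ ≈ 0.505, b = sin(fδ)/sin δ ≈ 0.775.
p = a·p₁ + b·p₂ ≈ (0.733, 0.060, 0.677); φ = arcsin(p_z) ≈ 42.62°, λ = atan2(p_y, p_x) ≈ 4.66°.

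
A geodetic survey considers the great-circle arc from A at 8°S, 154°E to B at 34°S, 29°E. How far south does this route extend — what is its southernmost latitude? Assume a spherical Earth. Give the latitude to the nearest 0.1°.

≈ 43.0°S

The great circle lies in the plane with unit normal n̂ = (p₁ × p₂)/|p₁ × p₂|.
Here n̂_z ≈ -0.731; the vertex latitude is φ_max = arccos|n̂_z| ≈ 43.0°.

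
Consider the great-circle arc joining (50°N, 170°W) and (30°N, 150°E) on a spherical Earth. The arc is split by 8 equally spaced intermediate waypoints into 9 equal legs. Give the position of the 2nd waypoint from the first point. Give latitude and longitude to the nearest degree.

Write both endpoints as unit vectors p₁, p₂ with components (cos φ cos λ, cos φ sin λ, sin φ).
The central angle between the endpoints is δ = arccos(p₁·p₂) ≈ 0.628 rad (36.0°).
Interpolate at f = 2/9 with slerp weights a = sin((1−f)δ)/sin δ ≈ 0.799, b = sin(fδ)/sin δ ≈ 0.237.
p = a·p₁ + b·p₂ ≈ (-0.683, 0.013, 0.730); φ = arcsin(p_z) ≈ 46.90°, λ = atan2(p_y, p_x) ≈ 178.88°.

≈ (47°N, 179°E)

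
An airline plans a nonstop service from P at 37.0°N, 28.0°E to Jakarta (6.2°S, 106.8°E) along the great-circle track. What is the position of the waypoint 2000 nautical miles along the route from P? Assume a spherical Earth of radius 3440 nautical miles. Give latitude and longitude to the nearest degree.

≈ 24°N, 64°E

Write both endpoints as unit vectors p₁, p₂ with components (cos φ cos λ, cos φ sin λ, sin φ).
The central angle between the endpoints is δ = arccos(p₁·p₂) ≈ 1.481 rad (84.9°). The total great-circle distance is δ·R ≈ 1.481 × 3440 ≈ 5096 nmi, so the target fraction is f = 2000/5096 ≈ 0.392.
Interpolate at f ≈ 0.392 with slerp weights a = sin((1−f)δ)/sin δ ≈ 0.787, b = sin(fδ)/sin δ ≈ 0.551.
p = a·p₁ + b·p₂ ≈ (0.396, 0.820, 0.414); φ = arcsin(p_z) ≈ 24.44°, λ = atan2(p_y, p_x) ≈ 64.20°.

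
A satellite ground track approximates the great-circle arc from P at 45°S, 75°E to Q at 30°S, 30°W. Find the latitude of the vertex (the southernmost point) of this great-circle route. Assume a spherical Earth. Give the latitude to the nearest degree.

≈ 53°S

The great circle lies in the plane with unit normal n̂ = (p₁ × p₂)/|p₁ × p₂|.
Here n̂_z ≈ -0.603; the vertex latitude is φ_max = arccos|n̂_z| ≈ 52.9°.
Check via Clairaut: cos φ_max = |cos φ₁| · sin C = cos(45.0°)·sin(121.5°) ≈ 0.603, again giving ≈ 52.9°.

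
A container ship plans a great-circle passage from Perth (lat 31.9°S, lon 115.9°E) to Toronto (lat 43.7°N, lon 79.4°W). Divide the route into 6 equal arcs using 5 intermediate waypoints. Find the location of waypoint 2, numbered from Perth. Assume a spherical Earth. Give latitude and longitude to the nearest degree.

≈ lat 12°N, lon 149°E

Convert each endpoint to a unit vector on the sphere (x = cos φ cos λ, y = cos φ sin λ, z = sin φ).
The central angle between the endpoints is δ = arccos(p₁·p₂) ≈ 2.848 rad (163.2°).
Interpolate at f = 2/6 with slerp weights a = sin((1−f)δ)/sin δ ≈ 3.268, b = sin(fδ)/sin δ ≈ 2.806.
p = a·p₁ + b·p₂ ≈ (-0.839, 0.502, 0.212); φ = arcsin(p_z) ≈ 12.22°, λ = atan2(p_y, p_x) ≈ 149.11°.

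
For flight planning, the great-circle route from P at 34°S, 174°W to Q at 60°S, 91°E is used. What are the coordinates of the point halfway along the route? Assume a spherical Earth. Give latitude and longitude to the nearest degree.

The haversine formula gives a central angle δ ≈ 1.106 rad (63.4°) between the endpoints.
Interpolate at f = 1/2 with slerp weights a = sin((1−f)δ)/sin δ ≈ 0.588, b = sin(fδ)/sin δ ≈ 0.588.
p = a·p₁ + b·p₂ ≈ (-0.490, 0.243, -0.837); φ = arcsin(p_z) ≈ -56.87°, λ = atan2(p_y, p_x) ≈ 153.62°.

≈ 57°S, 154°E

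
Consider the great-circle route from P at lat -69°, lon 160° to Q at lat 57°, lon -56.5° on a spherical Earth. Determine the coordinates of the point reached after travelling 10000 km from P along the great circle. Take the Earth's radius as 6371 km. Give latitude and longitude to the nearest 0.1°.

≈ lat -6.6°, lon -92.7°

Convert each endpoint to a unit vector on the sphere (x = cos φ cos λ, y = cos φ sin λ, z = sin φ).
The central angle between the endpoints is δ = arccos(p₁·p₂) ≈ 2.793 rad (160.0°). The total great-circle distance is δ·R ≈ 2.793 × 6371 ≈ 17794 km, so the target fraction is f = 10000/17794 ≈ 0.562.
Interpolate at f ≈ 0.562 with slerp weights a = sin((1−f)δ)/sin δ ≈ 2.753, b = sin(fδ)/sin δ ≈ 2.928.
p = a·p₁ + b·p₂ ≈ (-0.047, -0.992, -0.115); φ = arcsin(p_z) ≈ -6.58°, λ = atan2(p_y, p_x) ≈ -92.71°.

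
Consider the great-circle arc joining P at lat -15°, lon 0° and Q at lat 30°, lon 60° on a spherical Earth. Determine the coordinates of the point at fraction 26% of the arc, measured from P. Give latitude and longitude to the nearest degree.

≈ lat -3°, lon 15°

Convert each endpoint to a unit vector on the sphere (x = cos φ cos λ, y = cos φ sin λ, z = sin φ).
The central angle between the endpoints is δ = arccos(p₁·p₂) ≈ 1.278 rad (73.2°).
Interpolate at f = 0.26 with slerp weights a = sin((1−f)δ)/sin δ ≈ 0.847, b = sin(fδ)/sin δ ≈ 0.341.
p = a·p₁ + b·p₂ ≈ (0.966, 0.255, -0.049); φ = arcsin(p_z) ≈ -2.80°, λ = atan2(p_y, p_x) ≈ 14.82°.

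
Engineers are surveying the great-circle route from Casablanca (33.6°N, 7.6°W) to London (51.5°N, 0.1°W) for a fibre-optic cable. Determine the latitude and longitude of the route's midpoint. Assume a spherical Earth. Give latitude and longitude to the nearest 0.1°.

≈ (42.6°N, 4.4°W)

Write both endpoints as unit vectors p₁, p₂ with components (cos φ cos λ, cos φ sin λ, sin φ).
The central angle between the endpoints is δ = arccos(p₁·p₂) ≈ 0.327 rad (18.7°).
Interpolate at f = 1/2 with slerp weights a = sin((1−f)δ)/sin δ ≈ 0.507, b = sin(fδ)/sin δ ≈ 0.507.
p = a·p₁ + b·p₂ ≈ (0.734, -0.056, 0.677); φ = arcsin(p_z) ≈ 42.61°, λ = atan2(p_y, p_x) ≈ -4.39°.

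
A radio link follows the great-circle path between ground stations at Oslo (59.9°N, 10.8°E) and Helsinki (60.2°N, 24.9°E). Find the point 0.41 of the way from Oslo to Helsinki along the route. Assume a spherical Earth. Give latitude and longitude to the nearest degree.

Write both endpoints as unit vectors p₁, p₂ with components (cos φ cos λ, cos φ sin λ, sin φ).
The central angle between the endpoints is δ = arccos(p₁·p₂) ≈ 0.123 rad (7.0°).
Interpolate at f = 0.41 with slerp weights a = sin((1−f)δ)/sin δ ≈ 0.591, b = sin(fδ)/sin δ ≈ 0.411.
p = a·p₁ + b·p₂ ≈ (0.476, 0.142, 0.868); φ = arcsin(p_z) ≈ 60.20°, λ = atan2(p_y, p_x) ≈ 16.55°.

≈ 60°N, 17°E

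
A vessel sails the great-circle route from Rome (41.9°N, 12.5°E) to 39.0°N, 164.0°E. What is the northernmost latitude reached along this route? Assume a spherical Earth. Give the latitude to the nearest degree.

The great circle lies in the plane with unit normal n̂ = (p₁ × p₂)/|p₁ × p₂|.
Here n̂_z ≈ +0.277; the vertex latitude is φ_max = arccos|n̂_z| ≈ 73.9°.
Check via Clairaut: cos φ_max = |cos φ₁| · sin C = cos(41.9°)·sin(21.9°) ≈ 0.277, again giving ≈ 73.9°.

≈ 74°N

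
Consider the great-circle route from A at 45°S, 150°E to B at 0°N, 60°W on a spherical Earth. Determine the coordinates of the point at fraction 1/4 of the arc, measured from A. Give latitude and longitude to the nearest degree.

Convert each endpoint to a unit vector on the sphere (x = cos φ cos λ, y = cos φ sin λ, z = sin φ).
The central angle between the endpoints is δ = arccos(p₁·p₂) ≈ 2.230 rad (127.8°).
Interpolate at f = 1/4 with slerp weights a = sin((1−f)δ)/sin δ ≈ 1.258, b = sin(fδ)/sin δ ≈ 0.669.
p = a·p₁ + b·p₂ ≈ (-0.436, -0.135, -0.890); φ = arcsin(p_z) ≈ -62.85°, λ = atan2(p_y, p_x) ≈ -162.84°.

≈ 63°S, 163°W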